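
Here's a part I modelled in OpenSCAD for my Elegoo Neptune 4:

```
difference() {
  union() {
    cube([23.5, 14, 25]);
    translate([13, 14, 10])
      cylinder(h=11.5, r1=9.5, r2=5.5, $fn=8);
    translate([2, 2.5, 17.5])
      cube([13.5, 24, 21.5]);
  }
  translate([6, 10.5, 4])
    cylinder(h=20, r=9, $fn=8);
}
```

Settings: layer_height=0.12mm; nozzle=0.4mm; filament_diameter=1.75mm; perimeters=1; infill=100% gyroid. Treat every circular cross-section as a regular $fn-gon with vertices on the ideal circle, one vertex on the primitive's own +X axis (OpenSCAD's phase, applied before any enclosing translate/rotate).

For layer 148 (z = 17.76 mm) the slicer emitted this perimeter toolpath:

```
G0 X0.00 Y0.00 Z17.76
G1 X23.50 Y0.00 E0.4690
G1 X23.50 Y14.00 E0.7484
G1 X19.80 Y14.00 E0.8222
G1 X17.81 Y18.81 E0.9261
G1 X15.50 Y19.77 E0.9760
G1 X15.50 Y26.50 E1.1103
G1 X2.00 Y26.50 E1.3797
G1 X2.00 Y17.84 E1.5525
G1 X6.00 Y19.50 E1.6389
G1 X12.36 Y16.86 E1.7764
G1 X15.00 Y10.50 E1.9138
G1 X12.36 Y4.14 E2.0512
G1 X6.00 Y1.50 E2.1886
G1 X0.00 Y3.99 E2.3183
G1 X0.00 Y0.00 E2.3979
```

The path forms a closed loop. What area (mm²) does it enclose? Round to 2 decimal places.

Apply the shoelace formula to the sequence of (X, Y) vertices; enclosed area = 314.07 mm².

314.07 mm²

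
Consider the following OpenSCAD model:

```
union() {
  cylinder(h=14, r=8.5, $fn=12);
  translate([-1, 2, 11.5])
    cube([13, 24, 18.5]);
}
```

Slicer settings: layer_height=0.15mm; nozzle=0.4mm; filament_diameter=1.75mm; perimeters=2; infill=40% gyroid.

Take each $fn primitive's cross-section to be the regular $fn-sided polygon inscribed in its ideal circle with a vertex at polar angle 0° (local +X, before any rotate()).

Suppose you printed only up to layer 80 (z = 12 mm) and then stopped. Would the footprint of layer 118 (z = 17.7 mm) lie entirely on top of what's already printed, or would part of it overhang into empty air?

Compare the two slices. At z = 12: the cylinder: section is a regular 12-gon, circumradius r=8.5 (area = (12/2)·8.500²·sin(360°/12) = 216.75 mm²); the cube at (-1, 2) is present — its section is the full 13×24 rectangle (area 312.00 mm²); Merging all regions: the regions partially overlap — summed areas 528.75 mm² minus the doubly-counted overlap 44.09 mm² gives 484.66 mm² — area = 484.66 mm². At z = 17.7: the cylinder is not intersected at this z (z outside [0, 14]); the cube at (-1, 2) (footprint 13×24) is included at this height (area 312.00 mm²); Combining (union): only the 13×24 cube at (-1, 2) is present, so the union is just that shape — area = 312.00 mm². Checking containment: the cross-section at z = 17.7 is a subset of the cross-section at z = 12.

entirely on top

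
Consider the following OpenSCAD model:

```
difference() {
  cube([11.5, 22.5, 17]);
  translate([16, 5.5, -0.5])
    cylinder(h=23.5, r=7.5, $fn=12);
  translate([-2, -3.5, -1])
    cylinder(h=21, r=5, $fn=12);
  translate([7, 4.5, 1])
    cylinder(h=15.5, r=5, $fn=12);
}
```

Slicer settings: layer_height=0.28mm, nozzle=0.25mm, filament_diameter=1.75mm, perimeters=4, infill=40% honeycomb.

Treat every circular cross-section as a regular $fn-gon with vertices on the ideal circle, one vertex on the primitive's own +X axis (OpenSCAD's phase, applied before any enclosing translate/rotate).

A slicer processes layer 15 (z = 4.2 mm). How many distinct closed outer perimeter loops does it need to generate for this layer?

At z = 4.2 mm: the cube is present — its section is the full 11.5×22.5 rectangle; the cylinder at (16, 5.5): section is a regular 12-gon, circumradius r=7.5; the r=5 cylinder at (-2, -3.5) gives a regular 12-gon of circumradius 5 (constant along its height); the cylinder at (7, 4.5): section is a regular 12-gon, circumradius r=5; Taking the first minus the rest: starting from the 11.5×22.5 cube, the r=7.5 cylinder at (16, 5.5) partially overlaps it — only the 22.68 mm² overlap (of its 168.75 mm²) is removed, clipping the outline; the r=5 cylinder at (-2, -3.5) partially overlaps it — only the 0.79 mm² overlap (of its 75.00 mm²) is removed, clipping the outline; the r=5 cylinder at (7, 4.5) partially overlaps it — only the 56.81 mm² overlap (of its 75.00 mm²) is removed, clipping the outline — 2 connected regions. The result has 2 disconnected regions.

2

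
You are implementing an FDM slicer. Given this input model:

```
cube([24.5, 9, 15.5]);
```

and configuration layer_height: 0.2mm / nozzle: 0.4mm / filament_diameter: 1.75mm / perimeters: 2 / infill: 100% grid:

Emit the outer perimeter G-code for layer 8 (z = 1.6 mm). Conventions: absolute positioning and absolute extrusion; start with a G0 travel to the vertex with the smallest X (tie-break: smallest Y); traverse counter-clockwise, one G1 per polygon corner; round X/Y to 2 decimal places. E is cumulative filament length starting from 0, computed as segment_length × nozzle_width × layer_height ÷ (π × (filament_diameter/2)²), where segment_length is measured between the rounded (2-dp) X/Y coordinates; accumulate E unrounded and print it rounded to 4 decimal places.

G0 X0.00 Y0.00 Z1.60
G1 X24.50 Y0.00 E0.8149
G1 X24.50 Y9.00 E1.1142
G1 X0.00 Y9.00 E1.9291
G1 X0.00 Y0.00 E2.2284

At z = 1.6 mm: the cube (footprint 24.5×9) is included at this height. The outline is a single polygon with 4 vertices. Extrusion per mm of travel: 0.4 × 0.2 / (π × 0.875²) = 0.033260. Accumulating E over each segment gives final E = 2.2284.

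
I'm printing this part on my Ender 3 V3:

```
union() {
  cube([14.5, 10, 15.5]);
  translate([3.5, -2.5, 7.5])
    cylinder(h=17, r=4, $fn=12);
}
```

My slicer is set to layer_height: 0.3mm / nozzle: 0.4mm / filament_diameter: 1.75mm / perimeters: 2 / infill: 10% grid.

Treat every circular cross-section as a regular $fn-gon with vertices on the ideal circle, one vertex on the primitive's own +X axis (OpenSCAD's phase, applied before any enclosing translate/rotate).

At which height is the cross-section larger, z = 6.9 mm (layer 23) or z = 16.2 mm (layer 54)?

Layer 23 (z = 6.9): the cube (footprint 14.5×10) is included at this height (area 145.00 mm²); the cylinder at (3.5, -2.5) does not reach this height (z outside [7.5, 24.5]); Combining (union): only the 14.5×10 cube is present, so the union is just that shape — area = 145.00 mm². So its area = 145.00 mm². Layer 54 (z = 16.2): the cube is not intersected at this z (z outside [0, 15.5]); the r=4 cylinder at (3.5, -2.5) contributes a regular 12-gon of circumradius 4 (area = (12/2)·4.000²·sin(360°/12) = 48.00 mm²); Merging all regions: only the r=4 cylinder at (3.5, -2.5) is present, so the union is just that shape — area = 48.00 mm². So its area = 48.00 mm². Layer 23 is larger (145.00 vs 48.00 mm²).

layer 23 (z = 6.9 mm)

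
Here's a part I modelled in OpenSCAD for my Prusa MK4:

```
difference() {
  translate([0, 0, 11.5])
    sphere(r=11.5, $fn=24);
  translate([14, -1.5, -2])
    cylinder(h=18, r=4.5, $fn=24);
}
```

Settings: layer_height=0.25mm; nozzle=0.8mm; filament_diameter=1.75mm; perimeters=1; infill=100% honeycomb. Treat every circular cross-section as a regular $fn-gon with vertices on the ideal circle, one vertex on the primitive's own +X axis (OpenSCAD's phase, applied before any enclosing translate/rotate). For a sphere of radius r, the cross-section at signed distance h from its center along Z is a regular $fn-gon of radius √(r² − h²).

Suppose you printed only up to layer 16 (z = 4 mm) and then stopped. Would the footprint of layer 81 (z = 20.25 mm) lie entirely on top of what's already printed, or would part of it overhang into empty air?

Compare the two slices. At z = 4: the r=11.5 sphere slices to a regular 24-gon of circumradius 8.718 (√(r²−h²) with h=7.5 from center) (area = (24/2)·8.718²·sin(360°/24) = 236.04 mm²); the cylinder at (14, -1.5): section is a regular 24-gon, circumradius r=4.5 (area = (24/2)·4.500²·sin(360°/24) = 62.89 mm²); After the difference (first − rest): starting from the r=11.5 sphere (236.04 mm²), the r=4.5 cylinder at (14, -1.5) misses the remaining region (no effect) — area = 236.04 mm². At z = 20.25: the sphere: section is a regular 24-gon, circumradius = √(r²−h²) = √(11.5²−8.75²) = 7.462 (area = (24/2)·7.462²·sin(360°/24) = 172.96 mm²); the cylinder at (14, -1.5) is absent (z outside [-2, 16]); After the difference (first − rest): none of the subtracted shapes is present at this height, so the r=11.5 sphere is unchanged — area = 172.96 mm². Checking containment: the cross-section at z = 20.25 is a subset of the cross-section at z = 4.

entirely on top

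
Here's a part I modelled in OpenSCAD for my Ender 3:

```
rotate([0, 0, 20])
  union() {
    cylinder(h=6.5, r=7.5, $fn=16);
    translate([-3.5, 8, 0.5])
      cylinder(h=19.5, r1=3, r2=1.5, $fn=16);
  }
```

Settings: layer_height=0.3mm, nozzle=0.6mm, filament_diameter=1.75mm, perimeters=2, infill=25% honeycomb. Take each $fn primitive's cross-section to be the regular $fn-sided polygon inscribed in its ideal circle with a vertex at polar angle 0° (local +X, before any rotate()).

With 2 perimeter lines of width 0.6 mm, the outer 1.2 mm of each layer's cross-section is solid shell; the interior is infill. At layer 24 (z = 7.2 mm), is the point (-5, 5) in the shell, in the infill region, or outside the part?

At z = 7.2 mm: the cylinder does not reach this height (z outside [0, 6.5]); the cone at (-3.5, 8) (r1=3→r2=1.5) has section circumradius 2.485 here — a regular 16-gon; Taking the union: only the cone at (-3.5, 8) is present, so the union is just that shape — 1 connected region; (whole slice rotated 20° about Z — lengths, areas and connectivity unchanged). Overall, the cross-section is a single solid region. Undo the 20° rotation: the query point maps to (-2.988, 6.409) in the un-rotated model frame. The nearest boundary edge runs (-3.50, 5.52)→(-2.55, 5.70); distance from the point to it = 0.78 mm. The point is inside the cross-section, 0.78 mm from the nearest boundary — within the 1.2 mm shell band (2 × 0.6).

shell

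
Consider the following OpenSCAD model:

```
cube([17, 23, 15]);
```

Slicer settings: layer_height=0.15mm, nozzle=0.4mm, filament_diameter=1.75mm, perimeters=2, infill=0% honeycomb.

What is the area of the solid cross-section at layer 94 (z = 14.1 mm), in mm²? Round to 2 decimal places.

391.00 mm²

At z = 14.1 mm: the cube (footprint 17×23) is included at this height (area 391.00 mm²). Overall, the cross-section is a single solid region. Net area = 391.00 mm².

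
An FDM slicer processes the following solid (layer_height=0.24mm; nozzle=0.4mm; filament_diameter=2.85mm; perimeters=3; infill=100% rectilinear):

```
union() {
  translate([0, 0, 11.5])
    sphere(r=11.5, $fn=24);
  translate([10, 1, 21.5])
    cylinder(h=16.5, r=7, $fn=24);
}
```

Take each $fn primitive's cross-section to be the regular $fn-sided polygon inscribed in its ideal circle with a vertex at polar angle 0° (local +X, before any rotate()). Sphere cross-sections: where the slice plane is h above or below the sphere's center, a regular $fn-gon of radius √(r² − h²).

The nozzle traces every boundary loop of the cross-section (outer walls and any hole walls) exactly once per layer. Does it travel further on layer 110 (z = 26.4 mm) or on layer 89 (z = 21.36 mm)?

Layer 110 (z = 26.4): the sphere does not reach this height (|z−center|=14.900 > r=11.5); the r=7 cylinder at (10, 1) gives a regular 24-gon of circumradius 7 (constant along its height) (perimeter = 2·24·7.000·sin(180°/24) = 43.86 mm); Merging all regions: only the r=7 cylinder at (10, 1) is present, so the union is just that shape — boundary = 43.86 mm. So its perimeter = 43.86 mm. Layer 89 (z = 21.36): the r=11.5 sphere contributes a regular 24-gon of circumradius √(11.5²−9.86²) = 5.919 (perimeter = 2·24·5.919·sin(180°/24) = 37.08 mm); the cylinder at (10, 1) does not reach this height (z outside [21.5, 38]); Merging all regions: only the r=11.5 sphere is present, so the union is just that shape — boundary = 37.08 mm. So its perimeter = 37.08 mm. Layer 110 is larger (43.86 vs 37.08 mm).

layer 110 (z = 26.4 mm)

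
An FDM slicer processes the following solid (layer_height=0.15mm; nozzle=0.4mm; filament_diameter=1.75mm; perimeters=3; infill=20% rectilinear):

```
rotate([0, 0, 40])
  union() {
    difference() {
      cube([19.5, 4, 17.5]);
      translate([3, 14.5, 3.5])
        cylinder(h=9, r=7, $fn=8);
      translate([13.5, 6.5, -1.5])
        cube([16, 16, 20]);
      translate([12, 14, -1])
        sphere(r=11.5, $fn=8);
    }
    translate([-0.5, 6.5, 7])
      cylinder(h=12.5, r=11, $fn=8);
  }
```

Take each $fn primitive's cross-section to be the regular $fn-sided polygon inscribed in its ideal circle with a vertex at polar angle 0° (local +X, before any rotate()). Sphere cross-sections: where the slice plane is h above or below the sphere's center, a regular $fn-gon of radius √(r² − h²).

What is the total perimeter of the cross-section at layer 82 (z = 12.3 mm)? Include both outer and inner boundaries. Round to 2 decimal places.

At z = 12.3 mm: the 19.5×4 cube contributes its full rectangle (perimeter 47.00 mm); the r=7 cylinder at (3, 14.5) gives a regular 8-gon of circumradius 7 (constant along its height) (perimeter = 2·8·7.000·sin(180°/8) = 42.86 mm); the cube at (13.5, 6.5) is present — its section is the full 16×16 rectangle (perimeter 64.00 mm); the sphere at (12, 14) is absent (|z−center|=13.300 > r=11.5); Subtracting the remaining from the first: starting from the 19.5×4 cube, the r=7 cylinder at (3, 14.5) misses the remaining region (no effect); the 16×16 cube at (13.5, 6.5) misses the remaining region (no effect) — boundary = 47.00 mm; the r=11 cylinder at (-0.5, 6.5) contributes a regular 8-gon of circumradius 11 (perimeter = 2·8·11.000·sin(180°/8) = 67.35 mm); Taking the union: the regions partially overlap (shared area 34.54 mm²), so the edge portions inside another operand are dropped and the merged outline is re-measured after clipping — boundary = 88.75 mm; (rotated 40° about Z; rotation is an isometry so areas/perimeters/island counts are preserved). Overall, the cross-section is a single solid region. Total boundary length (outer) = 88.75 mm.

88.75 mm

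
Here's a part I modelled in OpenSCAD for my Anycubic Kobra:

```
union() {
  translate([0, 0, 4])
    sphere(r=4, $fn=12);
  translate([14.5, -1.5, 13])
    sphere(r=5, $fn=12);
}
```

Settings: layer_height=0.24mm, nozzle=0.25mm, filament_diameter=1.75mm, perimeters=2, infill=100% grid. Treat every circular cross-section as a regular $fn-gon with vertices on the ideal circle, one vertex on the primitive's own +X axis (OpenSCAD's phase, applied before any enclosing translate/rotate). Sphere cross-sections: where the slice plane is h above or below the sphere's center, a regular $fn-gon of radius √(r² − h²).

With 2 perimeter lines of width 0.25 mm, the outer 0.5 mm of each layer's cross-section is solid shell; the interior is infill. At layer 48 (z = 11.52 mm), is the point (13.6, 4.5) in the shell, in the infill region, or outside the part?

At z = 11.52 mm: the sphere does not reach this height (|z−center|=7.520 > r=4); the r=5 sphere at (14.5, -1.5) contributes a regular 12-gon of circumradius √(5²−1.48²) = 4.776; Taking the union: only the r=5 sphere at (14.5, -1.5) is present, so the union is just that shape — 1 connected region. Overall, the cross-section is a single solid region. The nearest boundary edge runs (14.50, 3.28)→(12.11, 2.64); distance from the point to it = 1.42 mm. The point is not inside any of the regions above, so it lies outside the cross-section (1.42 mm from the nearest boundary).

outside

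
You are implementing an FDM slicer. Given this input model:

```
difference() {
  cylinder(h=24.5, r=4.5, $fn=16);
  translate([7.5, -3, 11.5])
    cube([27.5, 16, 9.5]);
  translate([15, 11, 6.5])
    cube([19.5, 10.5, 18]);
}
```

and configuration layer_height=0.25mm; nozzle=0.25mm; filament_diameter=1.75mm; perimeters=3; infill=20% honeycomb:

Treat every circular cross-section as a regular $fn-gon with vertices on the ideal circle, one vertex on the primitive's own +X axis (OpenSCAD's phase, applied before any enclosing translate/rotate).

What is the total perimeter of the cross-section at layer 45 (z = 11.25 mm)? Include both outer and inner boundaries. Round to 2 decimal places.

28.09 mm

At z = 11.25 mm: the r=4.5 cylinder contributes a regular 16-gon of circumradius 4.5 (perimeter = 2·16·4.500·sin(180°/16) = 28.09 mm); the cube at (7.5, -3) does not reach this height (z outside [11.5, 21]); the cube at (15, 11) is present — its section is the full 19.5×10.5 rectangle (perimeter 60.00 mm); Taking the first minus the rest: starting from the r=4.5 cylinder, the 19.5×10.5 cube at (15, 11) misses the remaining region (no effect) — boundary = 28.09 mm. Overall, the cross-section is a single solid region. Total boundary length (outer) = 28.09 mm.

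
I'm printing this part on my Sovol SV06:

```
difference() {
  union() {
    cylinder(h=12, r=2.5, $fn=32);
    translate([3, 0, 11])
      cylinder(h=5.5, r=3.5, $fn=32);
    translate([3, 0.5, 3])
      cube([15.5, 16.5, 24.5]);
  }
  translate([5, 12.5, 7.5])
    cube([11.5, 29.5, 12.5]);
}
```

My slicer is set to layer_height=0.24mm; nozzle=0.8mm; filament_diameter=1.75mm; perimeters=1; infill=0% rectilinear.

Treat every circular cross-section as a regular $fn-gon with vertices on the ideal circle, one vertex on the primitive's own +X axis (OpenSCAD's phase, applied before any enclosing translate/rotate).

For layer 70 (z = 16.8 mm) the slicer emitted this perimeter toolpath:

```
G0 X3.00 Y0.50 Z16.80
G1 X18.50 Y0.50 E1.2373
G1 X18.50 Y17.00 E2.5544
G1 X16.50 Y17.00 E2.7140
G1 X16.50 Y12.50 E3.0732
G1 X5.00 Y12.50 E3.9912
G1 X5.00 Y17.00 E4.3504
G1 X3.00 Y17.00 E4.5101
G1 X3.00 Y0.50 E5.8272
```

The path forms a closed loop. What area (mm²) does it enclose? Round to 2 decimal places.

204.00 mm²

Apply the shoelace formula to the sequence of (X, Y) vertices; enclosed area = 204.00 mm².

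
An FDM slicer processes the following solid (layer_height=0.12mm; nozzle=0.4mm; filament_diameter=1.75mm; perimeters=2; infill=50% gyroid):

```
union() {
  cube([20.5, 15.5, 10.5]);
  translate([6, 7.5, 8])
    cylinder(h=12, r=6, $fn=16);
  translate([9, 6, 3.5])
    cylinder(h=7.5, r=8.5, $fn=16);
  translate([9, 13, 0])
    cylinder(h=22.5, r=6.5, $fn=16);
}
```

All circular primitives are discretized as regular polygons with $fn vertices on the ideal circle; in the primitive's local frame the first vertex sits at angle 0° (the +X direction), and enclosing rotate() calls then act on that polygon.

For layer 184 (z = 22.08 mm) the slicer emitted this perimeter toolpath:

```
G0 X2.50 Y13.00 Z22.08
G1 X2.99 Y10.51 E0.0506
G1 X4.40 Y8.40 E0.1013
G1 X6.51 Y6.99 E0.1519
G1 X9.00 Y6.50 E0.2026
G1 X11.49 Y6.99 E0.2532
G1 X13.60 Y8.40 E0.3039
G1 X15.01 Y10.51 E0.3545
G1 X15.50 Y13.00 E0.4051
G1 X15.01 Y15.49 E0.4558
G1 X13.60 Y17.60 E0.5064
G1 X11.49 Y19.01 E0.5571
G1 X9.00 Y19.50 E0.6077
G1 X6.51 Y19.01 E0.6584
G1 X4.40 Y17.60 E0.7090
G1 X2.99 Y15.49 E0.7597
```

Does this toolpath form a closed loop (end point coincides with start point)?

Start point (G0): (2.50, 13.00). End point (last G1): the path does not return to the start — open.

no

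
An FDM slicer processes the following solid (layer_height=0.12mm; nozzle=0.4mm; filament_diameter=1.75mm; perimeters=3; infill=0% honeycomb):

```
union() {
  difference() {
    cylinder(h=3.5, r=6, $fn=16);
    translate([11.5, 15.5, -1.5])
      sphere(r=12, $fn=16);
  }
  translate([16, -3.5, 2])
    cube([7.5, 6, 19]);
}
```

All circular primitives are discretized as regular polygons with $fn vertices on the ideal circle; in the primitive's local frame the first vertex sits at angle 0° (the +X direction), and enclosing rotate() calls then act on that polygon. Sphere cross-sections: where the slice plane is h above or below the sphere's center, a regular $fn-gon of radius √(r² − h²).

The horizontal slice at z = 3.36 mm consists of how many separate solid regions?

At z = 3.36 mm: the r=6 cylinder contributes a regular 16-gon of circumradius 6; the r=12 sphere at (11.5, 15.5) contributes a regular 16-gon of circumradius √(12²−4.86²) = 10.972; Taking the first minus the rest: starting from the r=6 cylinder, the r=12 sphere at (11.5, 15.5) misses the remaining region (no effect) — 1 connected region; the cube at (16, -3.5) is present — its section is the full 7.5×6 rectangle; Combining (union): the 2 present regions are separate (no shared area or edge), so areas and boundary lengths simply add and each stays a separate island — 2 connected regions. The result has 2 disconnected regions.

2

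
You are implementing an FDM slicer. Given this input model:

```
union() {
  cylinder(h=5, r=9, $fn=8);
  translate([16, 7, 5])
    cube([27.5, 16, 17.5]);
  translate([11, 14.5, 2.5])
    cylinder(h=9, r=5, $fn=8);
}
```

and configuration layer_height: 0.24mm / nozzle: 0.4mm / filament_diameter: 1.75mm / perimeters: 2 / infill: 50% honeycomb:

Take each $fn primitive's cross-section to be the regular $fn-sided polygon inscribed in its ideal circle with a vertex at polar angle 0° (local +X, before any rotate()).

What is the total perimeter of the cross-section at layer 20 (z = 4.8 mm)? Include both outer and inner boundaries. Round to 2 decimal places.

85.72 mm

At z = 4.8 mm: the cylinder: section is a regular 8-gon, circumradius r=9 (perimeter = 2·8·9.000·sin(180°/8) = 55.11 mm); the cube at (16, 7) is not intersected at this z (z outside [5, 22.5]); the cylinder at (11, 14.5): section is a regular 8-gon, circumradius r=5 (perimeter = 2·8·5.000·sin(180°/8) = 30.61 mm); Taking the union: the 2 present regions are separate (no shared area or edge), so areas and boundary lengths simply add and each stays a separate island — boundary = 85.72 mm. Overall, the cross-section has 2 separate islands. Total boundary length (outer) = 85.72 mm.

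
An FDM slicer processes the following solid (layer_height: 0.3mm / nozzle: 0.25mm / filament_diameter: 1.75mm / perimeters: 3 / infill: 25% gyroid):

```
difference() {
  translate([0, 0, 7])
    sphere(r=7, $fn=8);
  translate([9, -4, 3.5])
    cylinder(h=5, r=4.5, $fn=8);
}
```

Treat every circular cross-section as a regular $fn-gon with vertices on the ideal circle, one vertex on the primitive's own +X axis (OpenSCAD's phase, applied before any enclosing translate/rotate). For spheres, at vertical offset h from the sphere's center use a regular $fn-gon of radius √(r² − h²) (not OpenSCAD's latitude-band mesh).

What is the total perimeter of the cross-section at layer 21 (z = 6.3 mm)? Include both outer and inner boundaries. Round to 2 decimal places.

At z = 6.3 mm: the sphere: section is a regular 8-gon, circumradius = √(r²−h²) = √(7²−0.7²) = 6.965 (perimeter = 2·8·6.965·sin(180°/8) = 42.65 mm); the cylinder at (9, -4): section is a regular 8-gon, circumradius r=4.5 (perimeter = 2·8·4.500·sin(180°/8) = 27.55 mm); After the difference (first − rest): starting from the r=7 sphere, the r=4.5 cylinder at (9, -4) partially overlaps it — only the 3.13 mm² overlap (of its 57.28 mm²) is removed, clipping the outline — boundary = 43.24 mm. Overall, the cross-section is a single solid region. Total boundary length (outer) = 43.24 mm.

43.24 mm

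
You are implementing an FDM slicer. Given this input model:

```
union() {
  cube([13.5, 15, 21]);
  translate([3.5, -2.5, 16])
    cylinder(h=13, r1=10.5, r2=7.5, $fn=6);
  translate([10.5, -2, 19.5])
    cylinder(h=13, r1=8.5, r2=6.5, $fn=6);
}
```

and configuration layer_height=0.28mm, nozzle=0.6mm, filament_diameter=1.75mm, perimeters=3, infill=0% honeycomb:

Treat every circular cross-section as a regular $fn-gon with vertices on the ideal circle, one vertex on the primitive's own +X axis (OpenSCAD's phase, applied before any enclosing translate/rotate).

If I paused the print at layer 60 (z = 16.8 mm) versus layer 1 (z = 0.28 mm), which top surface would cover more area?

Layer 60 (z = 16.8): the cube (footprint 13.5×15) is included at this height (area 202.50 mm²); the cone at (3.5, -2.5) (r1=10.5→r2=7.5) has section circumradius 10.315 here — a regular 6-gon (area = (6/2)·10.315²·sin(360°/6) = 276.45 mm²); the cone at (10.5, -2) is not intersected at this z (z outside [19.5, 32.5]); Taking the union: the regions partially overlap — summed areas 478.95 mm² minus the doubly-counted overlap 67.65 mm² gives 411.31 mm² — area = 411.31 mm². So its area = 411.31 mm². Layer 1 (z = 0.28): the cube is present — its section is the full 13.5×15 rectangle (area 202.50 mm²); the cone at (3.5, -2.5) is not intersected at this z (z outside [16, 29]); the cone at (10.5, -2) does not reach this height (z outside [19.5, 32.5]); Combining (union): only the 13.5×15 cube is present, so the union is just that shape — area = 202.50 mm². So its area = 202.50 mm². Layer 60 is larger (411.31 vs 202.50 mm²).

layer 60 (z = 16.8 mm)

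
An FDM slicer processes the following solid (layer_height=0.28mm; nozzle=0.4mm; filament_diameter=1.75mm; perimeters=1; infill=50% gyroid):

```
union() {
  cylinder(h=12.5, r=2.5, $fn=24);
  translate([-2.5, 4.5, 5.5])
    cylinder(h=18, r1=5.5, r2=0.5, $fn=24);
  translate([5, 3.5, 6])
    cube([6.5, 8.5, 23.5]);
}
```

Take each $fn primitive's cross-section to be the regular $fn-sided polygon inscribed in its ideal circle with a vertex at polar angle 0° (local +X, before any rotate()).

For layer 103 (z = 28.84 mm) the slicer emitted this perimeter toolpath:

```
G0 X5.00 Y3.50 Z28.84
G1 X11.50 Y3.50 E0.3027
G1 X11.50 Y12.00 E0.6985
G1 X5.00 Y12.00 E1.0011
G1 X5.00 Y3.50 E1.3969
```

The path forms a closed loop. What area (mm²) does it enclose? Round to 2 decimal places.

Apply the shoelace formula to the sequence of (X, Y) vertices; enclosed area = 55.25 mm².

55.25 mm²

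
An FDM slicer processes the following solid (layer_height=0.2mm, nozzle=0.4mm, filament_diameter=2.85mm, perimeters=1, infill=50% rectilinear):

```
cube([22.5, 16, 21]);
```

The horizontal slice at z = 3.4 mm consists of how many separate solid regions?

At z = 3.4 mm: the 22.5×16 cube contributes its full rectangle. The result has 1 disconnected region.

1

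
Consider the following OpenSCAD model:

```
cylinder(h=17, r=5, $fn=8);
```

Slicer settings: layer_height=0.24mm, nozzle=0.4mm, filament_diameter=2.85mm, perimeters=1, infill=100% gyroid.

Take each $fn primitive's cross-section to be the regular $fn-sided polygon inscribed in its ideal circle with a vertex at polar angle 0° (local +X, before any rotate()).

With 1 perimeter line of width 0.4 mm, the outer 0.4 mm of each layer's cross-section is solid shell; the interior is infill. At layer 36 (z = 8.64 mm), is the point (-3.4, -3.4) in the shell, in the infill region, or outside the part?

At z = 8.64 mm: the r=5 cylinder gives a regular 8-gon of circumradius 5 (constant along its height). Overall, the cross-section is a single solid region. The nearest boundary edge runs (-3.54, -3.54)→(-0.00, -5.00); distance from the point to it = 0.18 mm. The point is inside the cross-section, 0.18 mm from the nearest boundary — within the 0.4 mm shell band (1 × 0.4).

shell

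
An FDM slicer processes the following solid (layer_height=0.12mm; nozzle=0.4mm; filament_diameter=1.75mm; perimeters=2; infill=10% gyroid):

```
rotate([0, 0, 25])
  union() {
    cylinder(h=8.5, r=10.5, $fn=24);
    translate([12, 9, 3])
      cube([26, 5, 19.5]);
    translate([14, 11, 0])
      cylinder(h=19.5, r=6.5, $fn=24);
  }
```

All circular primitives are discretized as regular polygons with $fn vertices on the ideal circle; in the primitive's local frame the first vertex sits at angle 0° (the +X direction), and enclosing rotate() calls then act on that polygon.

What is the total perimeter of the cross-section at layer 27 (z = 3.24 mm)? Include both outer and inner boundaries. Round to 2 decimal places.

142.47 mm

At z = 3.24 mm: the cylinder: section is a regular 24-gon, circumradius r=10.5 (perimeter = 2·24·10.500·sin(180°/24) = 65.79 mm); the 26×5 cube at (12, 9) contributes its full rectangle (perimeter 62.00 mm); the cylinder at (14, 11): section is a regular 24-gon, circumradius r=6.5 (perimeter = 2·24·6.500·sin(180°/24) = 40.72 mm); Combining (union): the regions partially overlap (shared area 41.38 mm²), so the edge portions inside another operand are dropped and the merged outline is re-measured after clipping — boundary = 142.47 mm; (rotated 25° about Z; rotation is an isometry so areas/perimeters/island counts are preserved). Overall, the cross-section has 2 separate islands. Total boundary length (outer) = 142.47 mm.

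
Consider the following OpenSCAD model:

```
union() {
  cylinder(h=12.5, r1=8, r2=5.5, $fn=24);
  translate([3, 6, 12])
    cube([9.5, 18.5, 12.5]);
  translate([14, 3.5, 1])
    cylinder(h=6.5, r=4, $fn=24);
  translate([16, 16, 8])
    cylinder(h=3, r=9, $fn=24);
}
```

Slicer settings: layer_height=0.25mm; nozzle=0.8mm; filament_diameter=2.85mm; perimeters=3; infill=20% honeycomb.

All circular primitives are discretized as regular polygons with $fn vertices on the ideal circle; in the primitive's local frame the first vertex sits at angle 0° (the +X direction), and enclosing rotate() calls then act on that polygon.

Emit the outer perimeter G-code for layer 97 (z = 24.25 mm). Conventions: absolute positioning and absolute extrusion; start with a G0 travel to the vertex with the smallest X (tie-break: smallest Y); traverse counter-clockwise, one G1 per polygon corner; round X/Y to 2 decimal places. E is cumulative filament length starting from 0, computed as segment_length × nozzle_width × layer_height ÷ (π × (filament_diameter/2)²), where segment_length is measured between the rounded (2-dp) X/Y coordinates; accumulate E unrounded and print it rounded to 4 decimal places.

G0 X3.00 Y6.00 Z24.25
G1 X12.50 Y6.00 E0.2978
G1 X12.50 Y24.50 E0.8778
G1 X3.00 Y24.50 E1.1757
G1 X3.00 Y6.00 E1.7557

At z = 24.25 mm: the cone does not reach this height (z outside [0, 12.5]); the cube at (3, 6) is present — its section is the full 9.5×18.5 rectangle; the cylinder at (14, 3.5) is not intersected at this z (z outside [1, 7.5]); the cylinder at (16, 16) does not reach this height (z outside [8, 11]); Combining (union): only the 9.5×18.5 cube at (3, 6) is present, so the union is just that shape — 1 connected region. The outline is a single polygon with 4 vertices. Extrusion per mm of travel: 0.8 × 0.25 / (π × 1.425²) = 0.031351. Accumulating E over each segment gives final E = 1.7557.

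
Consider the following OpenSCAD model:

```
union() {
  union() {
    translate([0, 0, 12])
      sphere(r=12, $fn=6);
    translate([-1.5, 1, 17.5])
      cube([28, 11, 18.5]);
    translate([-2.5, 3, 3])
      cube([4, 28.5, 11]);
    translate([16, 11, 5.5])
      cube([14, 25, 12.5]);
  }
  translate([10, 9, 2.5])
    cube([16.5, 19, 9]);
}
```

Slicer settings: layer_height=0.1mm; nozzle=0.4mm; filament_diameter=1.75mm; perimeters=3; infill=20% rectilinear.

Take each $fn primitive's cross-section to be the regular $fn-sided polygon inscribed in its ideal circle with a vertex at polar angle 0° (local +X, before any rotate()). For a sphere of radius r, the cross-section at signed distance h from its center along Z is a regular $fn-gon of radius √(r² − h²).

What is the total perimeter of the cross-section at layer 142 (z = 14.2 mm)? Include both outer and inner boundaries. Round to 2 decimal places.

At z = 14.2 mm: the sphere: section is a regular 6-gon, circumradius = √(r²−h²) = √(12²−2.2²) = 11.797 (perimeter = 2·6·11.797·sin(180°/6) = 70.78 mm); the cube at (-1.5, 1) does not reach this height (z outside [17.5, 36]); the cube at (-2.5, 3) is absent (z outside [3, 14]); the cube at (16, 11) (footprint 14×25) is included at this height (perimeter 78.00 mm); Combining (union): the 2 present regions are separate (no shared area or edge), so areas and boundary lengths simply add and each stays a separate island — boundary = 148.78 mm; the cube at (10, 9) is absent (z outside [2.5, 11.5]); Combining (union): only that combined region is present, so the union is just that shape — boundary = 148.78 mm. Overall, the cross-section has 2 separate islands. Total boundary length (outer) = 148.78 mm.

148.78 mm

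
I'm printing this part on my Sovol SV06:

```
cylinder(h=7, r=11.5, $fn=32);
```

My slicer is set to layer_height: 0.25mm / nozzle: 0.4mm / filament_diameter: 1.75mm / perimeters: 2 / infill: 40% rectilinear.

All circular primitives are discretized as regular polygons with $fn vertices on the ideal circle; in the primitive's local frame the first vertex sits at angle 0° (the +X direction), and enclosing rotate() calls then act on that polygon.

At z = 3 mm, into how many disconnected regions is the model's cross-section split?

1

At z = 3 mm: the r=11.5 cylinder gives a regular 32-gon of circumradius 11.5 (constant along its height). The result has 1 disconnected region.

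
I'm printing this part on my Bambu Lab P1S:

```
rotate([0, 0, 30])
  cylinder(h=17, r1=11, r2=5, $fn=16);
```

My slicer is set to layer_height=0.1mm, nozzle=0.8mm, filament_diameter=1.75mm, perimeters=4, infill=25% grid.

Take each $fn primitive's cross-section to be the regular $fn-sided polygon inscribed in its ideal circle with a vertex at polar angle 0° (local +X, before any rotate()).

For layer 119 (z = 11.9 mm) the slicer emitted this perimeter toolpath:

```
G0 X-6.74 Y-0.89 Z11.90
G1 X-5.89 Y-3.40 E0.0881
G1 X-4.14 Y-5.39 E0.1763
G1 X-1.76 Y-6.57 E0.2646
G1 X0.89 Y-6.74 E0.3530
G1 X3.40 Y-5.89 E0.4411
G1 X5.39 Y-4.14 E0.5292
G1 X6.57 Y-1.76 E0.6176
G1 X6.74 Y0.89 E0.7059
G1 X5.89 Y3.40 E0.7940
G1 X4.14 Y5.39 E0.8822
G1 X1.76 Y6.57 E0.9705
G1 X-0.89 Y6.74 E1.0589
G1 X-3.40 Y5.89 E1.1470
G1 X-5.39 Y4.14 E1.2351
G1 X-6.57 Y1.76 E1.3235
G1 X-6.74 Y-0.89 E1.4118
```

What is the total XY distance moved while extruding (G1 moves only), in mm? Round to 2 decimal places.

42.45 mm

Sum the Euclidean lengths of each G1 segment: total = 42.45 mm.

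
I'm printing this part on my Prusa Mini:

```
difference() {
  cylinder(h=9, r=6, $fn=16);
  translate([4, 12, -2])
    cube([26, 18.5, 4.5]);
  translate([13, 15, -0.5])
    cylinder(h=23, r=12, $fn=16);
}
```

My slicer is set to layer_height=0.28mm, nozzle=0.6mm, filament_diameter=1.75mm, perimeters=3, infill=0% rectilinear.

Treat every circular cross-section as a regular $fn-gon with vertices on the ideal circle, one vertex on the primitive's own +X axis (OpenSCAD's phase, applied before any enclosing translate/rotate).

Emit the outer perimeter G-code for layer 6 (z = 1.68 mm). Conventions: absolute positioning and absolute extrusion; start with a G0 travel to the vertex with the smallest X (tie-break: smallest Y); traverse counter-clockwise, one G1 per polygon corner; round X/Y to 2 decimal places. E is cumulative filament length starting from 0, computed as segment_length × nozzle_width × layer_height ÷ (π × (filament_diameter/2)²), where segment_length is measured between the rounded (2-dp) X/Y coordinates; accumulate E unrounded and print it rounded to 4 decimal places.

G0 X-6.00 Y0.00 Z1.68
G1 X-5.54 Y-2.30 E0.1638
G1 X-4.24 Y-4.24 E0.3269
G1 X-2.30 Y-5.54 E0.4901
G1 X0.00 Y-6.00 E0.6539
G1 X2.30 Y-5.54 E0.8177
G1 X4.24 Y-4.24 E0.9808
G1 X5.54 Y-2.30 E1.1439
G1 X6.00 Y0.00 E1.3078
G1 X5.54 Y2.30 E1.4716
G1 X4.24 Y4.24 E1.6347
G1 X2.30 Y5.54 E1.7978
G1 X0.00 Y6.00 E1.9616
G1 X-2.30 Y5.54 E2.1255
G1 X-4.24 Y4.24 E2.2886
G1 X-5.54 Y2.30 E2.4517
G1 X-6.00 Y0.00 E2.6155

At z = 1.68 mm: the r=6 cylinder contributes a regular 16-gon of circumradius 6; the 26×18.5 cube at (4, 12) contributes its full rectangle; the r=12 cylinder at (13, 15) contributes a regular 16-gon of circumradius 12; Subtracting the remaining from the first: starting from the r=6 cylinder, the 26×18.5 cube at (4, 12) misses the remaining region (no effect); the r=12 cylinder at (13, 15) misses the remaining region (no effect) — 1 connected region. The outline is a single polygon with 16 vertices. Extrusion per mm of travel: 0.6 × 0.28 / (π × 0.875²) = 0.069846. Accumulating E over each segment gives final E = 2.6155.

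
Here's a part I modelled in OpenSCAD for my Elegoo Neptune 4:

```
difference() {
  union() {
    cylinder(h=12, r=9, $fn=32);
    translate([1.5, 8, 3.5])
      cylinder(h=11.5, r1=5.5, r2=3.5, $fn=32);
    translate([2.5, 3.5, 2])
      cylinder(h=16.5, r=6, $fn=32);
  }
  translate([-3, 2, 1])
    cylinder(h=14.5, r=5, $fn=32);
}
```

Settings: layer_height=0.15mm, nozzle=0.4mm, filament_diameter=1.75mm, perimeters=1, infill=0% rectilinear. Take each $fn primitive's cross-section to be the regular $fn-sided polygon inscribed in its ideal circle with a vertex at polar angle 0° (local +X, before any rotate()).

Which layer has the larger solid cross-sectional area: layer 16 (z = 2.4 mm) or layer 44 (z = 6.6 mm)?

layer 44 (z = 6.6 mm)

Layer 16 (z = 2.4): the r=9 cylinder contributes a regular 32-gon of circumradius 9 (area = (32/2)·9.000²·sin(360°/32) = 252.84 mm²); the cone at (1.5, 8) does not reach this height (z outside [3.5, 15]); the r=6 cylinder at (2.5, 3.5) gives a regular 32-gon of circumradius 6 (constant along its height) (area = (32/2)·6.000²·sin(360°/32) = 112.37 mm²); Combining (union): the regions partially overlap — summed areas 365.21 mm² minus the doubly-counted overlap 102.34 mm² gives 262.87 mm² — area = 262.87 mm²; the r=5 cylinder at (-3, 2) gives a regular 32-gon of circumradius 5 (constant along its height) (area = (32/2)·5.000²·sin(360°/32) = 78.04 mm²); Subtracting the remaining from the first: starting from that combined region (262.87 mm²), the r=5 cylinder at (-3, 2) lies wholly inside it (removes its full 78.04 mm² and its 31.37 mm outline becomes a hole wall) — area = 184.83 mm². So its area = 184.83 mm². Layer 44 (z = 6.6): the cylinder: section is a regular 32-gon, circumradius r=9 (area = (32/2)·9.000²·sin(360°/32) = 252.84 mm²); the cone at (1.5, 8): at t=0.270 of its height the radius interpolates to r₁+(r₂−r₁)t = 4.961, giving a regular 32-gon of that circumradius (area = (32/2)·4.961²·sin(360°/32) = 76.82 mm²); the cylinder at (2.5, 3.5): section is a regular 32-gon, circumradius r=6 (area = (32/2)·6.000²·sin(360°/32) = 112.37 mm²); Merging all regions: the regions partially overlap — summed areas 442.03 mm² minus the doubly-counted overlap 150.58 mm² gives 291.45 mm² — area = 291.45 mm²; the r=5 cylinder at (-3, 2) gives a regular 32-gon of circumradius 5 (constant along its height) (area = (32/2)·5.000²·sin(360°/32) = 78.04 mm²); After the difference (first − rest): starting from the result so far (291.45 mm²), the r=5 cylinder at (-3, 2) lies wholly inside it (removes its full 78.04 mm² and its 31.37 mm outline becomes a hole wall) — area = 213.42 mm². So its area = 213.42 mm². Layer 44 is larger (213.42 vs 184.83 mm²).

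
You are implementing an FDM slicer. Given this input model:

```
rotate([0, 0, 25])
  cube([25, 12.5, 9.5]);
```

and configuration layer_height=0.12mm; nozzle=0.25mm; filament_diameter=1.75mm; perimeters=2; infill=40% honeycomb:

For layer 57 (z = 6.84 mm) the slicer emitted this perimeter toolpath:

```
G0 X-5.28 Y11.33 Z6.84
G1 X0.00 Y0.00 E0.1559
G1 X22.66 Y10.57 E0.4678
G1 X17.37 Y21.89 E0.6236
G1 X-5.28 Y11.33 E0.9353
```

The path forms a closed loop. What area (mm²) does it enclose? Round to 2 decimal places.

Apply the shoelace formula to the sequence of (X, Y) vertices; enclosed area = 312.40 mm².

312.40 mm²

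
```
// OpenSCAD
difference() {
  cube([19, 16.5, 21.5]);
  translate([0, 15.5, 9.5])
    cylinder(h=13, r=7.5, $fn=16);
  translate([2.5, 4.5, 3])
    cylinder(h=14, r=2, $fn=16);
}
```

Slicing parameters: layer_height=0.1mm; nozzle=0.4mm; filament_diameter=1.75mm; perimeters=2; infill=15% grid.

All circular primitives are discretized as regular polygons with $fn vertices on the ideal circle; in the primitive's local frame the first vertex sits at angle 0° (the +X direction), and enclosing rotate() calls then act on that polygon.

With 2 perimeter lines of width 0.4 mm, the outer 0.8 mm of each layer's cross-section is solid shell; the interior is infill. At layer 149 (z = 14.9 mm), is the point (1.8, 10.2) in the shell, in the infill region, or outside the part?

At z = 14.9 mm: the cube is present — its section is the full 19×16.5 rectangle; the cylinder at (0, 15.5): section is a regular 16-gon, circumradius r=7.5; the cylinder at (2.5, 4.5): section is a regular 16-gon, circumradius r=2; Subtracting the remaining from the first: starting from the 19×16.5 cube, the r=7.5 cylinder at (0, 15.5) partially overlaps it — only the 50.45 mm² overlap (of its 172.21 mm²) is removed, clipping the outline; the r=2 cylinder at (2.5, 4.5) lies wholly inside it (removes its full 12.25 mm² and its 12.49 mm outline becomes a hole wall) — 1 connected region with 1 hole. Overall, the cross-section is one region with 1 hole. The nearest boundary edge runs (0.00, 8.00)→(2.87, 8.57); distance from the point to it = 1.81 mm. The point is not inside any of the regions above, so it lies outside the cross-section (1.81 mm from the nearest boundary).

outside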